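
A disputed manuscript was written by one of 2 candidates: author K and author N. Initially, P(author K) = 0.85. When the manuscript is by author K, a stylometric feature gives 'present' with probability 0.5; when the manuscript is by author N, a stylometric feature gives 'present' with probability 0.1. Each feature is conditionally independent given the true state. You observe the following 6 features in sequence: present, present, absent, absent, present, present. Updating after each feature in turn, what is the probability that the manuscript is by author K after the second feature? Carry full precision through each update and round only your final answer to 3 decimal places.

After 'present': P(author K) = 0.5·0.8500 / (0.5·0.8500 + 0.1·0.1500) ≈ 0.9659
After 'present': P(author K) = 0.5·0.9659 / (0.5·0.9659 + 0.1·0.0341) ≈ 0.9930

0.993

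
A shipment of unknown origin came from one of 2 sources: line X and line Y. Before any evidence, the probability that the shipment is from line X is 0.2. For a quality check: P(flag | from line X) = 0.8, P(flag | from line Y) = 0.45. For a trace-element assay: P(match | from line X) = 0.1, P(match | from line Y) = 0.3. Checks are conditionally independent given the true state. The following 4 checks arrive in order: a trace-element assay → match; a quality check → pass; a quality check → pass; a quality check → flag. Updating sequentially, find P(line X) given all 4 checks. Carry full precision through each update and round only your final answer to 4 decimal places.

0.0192

Apply Bayes' rule sequentially, carrying P(line X) forward.
After a trace-element assay='match': P(line X) = 0.1·0.2000 / (0.1·0.2000 + 0.3·0.8000) ≈ 0.0769
After a quality check='pass': P(line X) = 0.2·0.0769 / (0.2·0.0769 + 0.55·0.9231) ≈ 0.0294
After a quality check='pass': P(line X) = 0.2·0.0294 / (0.2·0.0294 + 0.55·0.9706) ≈ 0.0109
After a quality check='flag': P(line X) = 0.8·0.0109 / (0.8·0.0109 + 0.45·0.9891) ≈ 0.0192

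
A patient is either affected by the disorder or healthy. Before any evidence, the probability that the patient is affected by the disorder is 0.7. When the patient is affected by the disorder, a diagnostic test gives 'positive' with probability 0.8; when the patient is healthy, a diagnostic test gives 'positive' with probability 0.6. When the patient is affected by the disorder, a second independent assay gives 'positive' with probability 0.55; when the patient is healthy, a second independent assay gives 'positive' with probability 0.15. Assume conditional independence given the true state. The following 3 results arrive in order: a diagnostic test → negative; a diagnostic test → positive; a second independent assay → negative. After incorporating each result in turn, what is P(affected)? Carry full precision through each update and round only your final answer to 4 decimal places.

Apply Bayes' rule sequentially, carrying P(affected) forward.
After a diagnostic test='negative': P(affected) = 0.2·0.7000 / (0.2·0.7000 + 0.4·0.3000) ≈ 0.5385
After a diagnostic test='positive': P(affected) = 0.8·0.5385 / (0.8·0.5385 + 0.6·0.4615) ≈ 0.6087
After a second independent assay='negative': P(affected) = 0.45·0.6087 / (0.45·0.6087 + 0.85·0.3913) ≈ 0.4516

0.4516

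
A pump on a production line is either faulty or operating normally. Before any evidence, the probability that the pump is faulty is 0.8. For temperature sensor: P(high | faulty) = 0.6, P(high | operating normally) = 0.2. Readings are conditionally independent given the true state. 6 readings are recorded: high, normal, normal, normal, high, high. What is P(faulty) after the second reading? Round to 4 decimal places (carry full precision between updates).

After 'high': P(faulty) = 0.6·0.8000 / (0.6·0.8000 + 0.2·0.2000) ≈ 0.9231
After 'normal': P(faulty) = 0.4·0.9231 / (0.4·0.9231 + 0.8·0.0769) ≈ 0.8571

0.8571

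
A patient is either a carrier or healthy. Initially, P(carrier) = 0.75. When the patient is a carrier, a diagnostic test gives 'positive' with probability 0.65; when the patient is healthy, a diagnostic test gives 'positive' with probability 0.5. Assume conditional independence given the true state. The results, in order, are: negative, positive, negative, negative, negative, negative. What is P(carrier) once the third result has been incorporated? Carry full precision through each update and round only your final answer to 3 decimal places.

0.656

Apply Bayes' rule sequentially, carrying P(carrier) forward.
After 'negative': P(carrier) = 0.35·0.7500 / (0.35·0.7500 + 0.5·0.2500) ≈ 0.6774
After 'positive': P(carrier) = 0.65·0.6774 / (0.65·0.6774 + 0.5·0.3226) ≈ 0.7319
After 'negative': P(carrier) = 0.35·0.7319 / (0.35·0.7319 + 0.5·0.2681) ≈ 0.6565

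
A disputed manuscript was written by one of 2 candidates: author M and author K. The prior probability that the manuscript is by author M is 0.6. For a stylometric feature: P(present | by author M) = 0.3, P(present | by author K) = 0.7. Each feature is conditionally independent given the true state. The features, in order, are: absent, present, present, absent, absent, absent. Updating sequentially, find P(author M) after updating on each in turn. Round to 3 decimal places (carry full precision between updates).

0.891

After 'absent': P(author M) = 0.7·0.6000 / (0.7·0.6000 + 0.3·0.4000) ≈ 0.7778
After 'present': P(author M) = 0.3·0.7778 / (0.3·0.7778 + 0.7·0.2222) ≈ 0.6000
After 'present': P(author M) = 0.3·0.6000 / (0.3·0.6000 + 0.7·0.4000) ≈ 0.3913
After 'absent': P(author M) = 0.7·0.3913 / (0.7·0.3913 + 0.3·0.6087) ≈ 0.6000
After 'absent': P(author M) = 0.7·0.6000 / (0.7·0.6000 + 0.3·0.4000) ≈ 0.7778
After 'absent': P(author M) = 0.7·0.7778 / (0.7·0.7778 + 0.3·0.2222) ≈ 0.8909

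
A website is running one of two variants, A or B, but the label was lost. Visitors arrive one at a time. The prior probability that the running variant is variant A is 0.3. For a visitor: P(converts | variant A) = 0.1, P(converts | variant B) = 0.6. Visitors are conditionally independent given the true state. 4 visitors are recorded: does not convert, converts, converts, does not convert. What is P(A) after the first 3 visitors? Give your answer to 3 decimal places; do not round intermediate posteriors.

0.026

After 'does not convert': P(A) = 0.9·0.3000 / (0.9·0.3000 + 0.4·0.7000) ≈ 0.4909
After 'converts': P(A) = 0.1·0.4909 / (0.1·0.4909 + 0.6·0.5091) ≈ 0.1385
After 'converts': P(A) = 0.1·0.1385 / (0.1·0.1385 + 0.6·0.8615) ≈ 0.0261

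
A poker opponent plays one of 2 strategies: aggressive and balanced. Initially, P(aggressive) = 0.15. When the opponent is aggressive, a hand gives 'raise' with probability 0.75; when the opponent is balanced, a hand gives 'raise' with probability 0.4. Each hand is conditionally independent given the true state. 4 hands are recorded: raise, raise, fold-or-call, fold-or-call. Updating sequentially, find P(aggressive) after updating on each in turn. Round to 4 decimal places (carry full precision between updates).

After 'raise': P(aggressive) = 0.75·0.1500 / (0.75·0.1500 + 0.4·0.8500) ≈ 0.2486
After 'raise': P(aggressive) = 0.75·0.2486 / (0.75·0.2486 + 0.4·0.7514) ≈ 0.3829
After 'fold-or-call': P(aggressive) = 0.25·0.3829 / (0.25·0.3829 + 0.6·0.6171) ≈ 0.2054
After 'fold-or-call': P(aggressive) = 0.25·0.2054 / (0.25·0.2054 + 0.6·0.7946) ≈ 0.0972

0.0972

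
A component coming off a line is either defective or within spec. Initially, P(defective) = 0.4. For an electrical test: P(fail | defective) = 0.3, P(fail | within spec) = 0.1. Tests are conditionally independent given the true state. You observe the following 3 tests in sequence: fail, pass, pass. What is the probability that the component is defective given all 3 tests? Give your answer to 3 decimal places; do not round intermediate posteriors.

After 'fail': P(defective) = 0.3·0.4000 / (0.3·0.4000 + 0.1·0.6000) ≈ 0.6667
After 'pass': P(defective) = 0.7·0.6667 / (0.7·0.6667 + 0.9·0.3333) ≈ 0.6087
After 'pass': P(defective) = 0.7·0.6087 / (0.7·0.6087 + 0.9·0.3913) ≈ 0.5475

0.547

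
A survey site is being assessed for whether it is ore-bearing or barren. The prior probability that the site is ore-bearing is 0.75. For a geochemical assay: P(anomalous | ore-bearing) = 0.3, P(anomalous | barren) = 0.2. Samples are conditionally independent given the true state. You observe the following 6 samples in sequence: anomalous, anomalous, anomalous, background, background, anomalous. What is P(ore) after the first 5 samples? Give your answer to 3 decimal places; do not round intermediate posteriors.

0.886

After 'anomalous': P(ore) = 0.3·0.7500 / (0.3·0.7500 + 0.2·0.2500) ≈ 0.8182
After 'anomalous': P(ore) = 0.3·0.8182 / (0.3·0.8182 + 0.2·0.1818) ≈ 0.8710
After 'anomalous': P(ore) = 0.3·0.8710 / (0.3·0.8710 + 0.2·0.1290) ≈ 0.9101
After 'background': P(ore) = 0.7·0.9101 / (0.7·0.9101 + 0.8·0.0899) ≈ 0.8986
After 'background': P(ore) = 0.7·0.8986 / (0.7·0.8986 + 0.8·0.1014) ≈ 0.8857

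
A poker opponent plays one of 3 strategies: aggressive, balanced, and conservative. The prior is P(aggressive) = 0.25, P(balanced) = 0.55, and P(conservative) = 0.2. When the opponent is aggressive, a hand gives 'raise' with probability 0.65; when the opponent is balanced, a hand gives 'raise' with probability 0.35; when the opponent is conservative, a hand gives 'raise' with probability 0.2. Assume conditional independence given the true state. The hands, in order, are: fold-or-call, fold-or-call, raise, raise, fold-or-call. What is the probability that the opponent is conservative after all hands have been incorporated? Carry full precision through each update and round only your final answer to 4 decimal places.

0.1510

Each posterior becomes the prior for the next update.
After 'fold-or-call': normaliser = 0.35·0.2500 + 0.65·0.5500 + 0.8·0.2000; P(aggressive) ≈ 0.1446, P(balanced) ≈ 0.5909, P(conservative) ≈ 0.2645
After 'fold-or-call': normaliser = 0.35·0.1446 + 0.65·0.5909 + 0.8·0.2645; P(aggressive) ≈ 0.0783, P(balanced) ≈ 0.5943, P(conservative) ≈ 0.3274
After 'raise': normaliser = 0.65·0.0783 + 0.35·0.5943 + 0.2·0.3274; P(aggressive) ≈ 0.1569, P(balanced) ≈ 0.6412, P(conservative) ≈ 0.2018
After 'raise': normaliser = 0.65·0.1569 + 0.35·0.6412 + 0.2·0.2018; P(aggressive) ≈ 0.2781, P(balanced) ≈ 0.6118, P(conservative) ≈ 0.1100
After 'fold-or-call': normaliser = 0.35·0.2781 + 0.65·0.6118 + 0.8·0.1100; P(aggressive) ≈ 0.1669, P(balanced) ≈ 0.6821, P(conservative) ≈ 0.1510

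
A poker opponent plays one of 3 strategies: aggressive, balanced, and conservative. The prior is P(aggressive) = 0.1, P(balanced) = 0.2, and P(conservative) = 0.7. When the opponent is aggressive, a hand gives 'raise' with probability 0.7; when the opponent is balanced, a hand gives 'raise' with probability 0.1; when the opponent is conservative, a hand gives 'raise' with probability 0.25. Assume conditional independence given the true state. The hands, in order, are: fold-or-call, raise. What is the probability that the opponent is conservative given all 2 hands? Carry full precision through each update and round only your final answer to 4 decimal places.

Each posterior becomes the prior for the next update.
After 'fold-or-call': normaliser = 0.3·0.1000 + 0.9·0.2000 + 0.75·0.7000; P(aggressive) ≈ 0.0408, P(balanced) ≈ 0.2449, P(conservative) ≈ 0.7143
After 'raise': normaliser = 0.7·0.0408 + 0.1·0.2449 + 0.25·0.7143; P(aggressive) ≈ 0.1233, P(balanced) ≈ 0.1057, P(conservative) ≈ 0.7709

0.7709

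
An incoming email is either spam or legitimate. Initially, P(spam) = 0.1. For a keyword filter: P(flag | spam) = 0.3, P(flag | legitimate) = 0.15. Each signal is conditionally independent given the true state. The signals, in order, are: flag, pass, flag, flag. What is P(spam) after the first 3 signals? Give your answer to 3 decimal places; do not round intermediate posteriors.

0.268

After 'flag': P(spam) = 0.3·0.1000 / (0.3·0.1000 + 0.15·0.9000) ≈ 0.1818
After 'pass': P(spam) = 0.7·0.1818 / (0.7·0.1818 + 0.85·0.8182) ≈ 0.1547
After 'flag': P(spam) = 0.3·0.1547 / (0.3·0.1547 + 0.15·0.8453) ≈ 0.2679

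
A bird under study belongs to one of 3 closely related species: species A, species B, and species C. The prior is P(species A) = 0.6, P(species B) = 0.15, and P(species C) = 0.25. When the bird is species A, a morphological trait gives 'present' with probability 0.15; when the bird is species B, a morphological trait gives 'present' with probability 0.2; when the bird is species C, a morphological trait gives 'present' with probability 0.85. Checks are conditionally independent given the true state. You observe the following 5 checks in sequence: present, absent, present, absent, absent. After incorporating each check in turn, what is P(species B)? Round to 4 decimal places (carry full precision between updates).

0.2566

After 'present': normaliser = 0.15·0.6000 + 0.2·0.1500 + 0.85·0.2500; P(species A) ≈ 0.2707, P(species B) ≈ 0.0902, P(species C) ≈ 0.6391
After 'absent': normaliser = 0.85·0.2707 + 0.8·0.0902 + 0.15·0.6391; P(species A) ≈ 0.5779, P(species B) ≈ 0.1813, P(species C) ≈ 0.2408
After 'present': normaliser = 0.15·0.5779 + 0.2·0.1813 + 0.85·0.2408; P(species A) ≈ 0.2646, P(species B) ≈ 0.1107, P(species C) ≈ 0.6247
After 'absent': normaliser = 0.85·0.2646 + 0.8·0.1107 + 0.15·0.6247; P(species A) ≈ 0.5524, P(species B) ≈ 0.2175, P(species C) ≈ 0.2302
After 'absent': normaliser = 0.85·0.5524 + 0.8·0.2175 + 0.15·0.2302; P(species A) ≈ 0.6925, P(species B) ≈ 0.2566, P(species C) ≈ 0.0509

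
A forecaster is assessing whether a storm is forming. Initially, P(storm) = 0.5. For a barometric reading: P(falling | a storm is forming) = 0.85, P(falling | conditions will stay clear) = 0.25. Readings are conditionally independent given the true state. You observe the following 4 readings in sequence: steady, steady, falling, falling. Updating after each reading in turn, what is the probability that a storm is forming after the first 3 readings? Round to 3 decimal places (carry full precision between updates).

0.120

Apply Bayes' rule sequentially, carrying P(storm) forward.
After 'steady': P(storm) = 0.15·0.5000 / (0.15·0.5000 + 0.75·0.5000) ≈ 0.1667
After 'steady': P(storm) = 0.15·0.1667 / (0.15·0.1667 + 0.75·0.8333) ≈ 0.0385
After 'falling': P(storm) = 0.85·0.0385 / (0.85·0.0385 + 0.25·0.9615) ≈ 0.1197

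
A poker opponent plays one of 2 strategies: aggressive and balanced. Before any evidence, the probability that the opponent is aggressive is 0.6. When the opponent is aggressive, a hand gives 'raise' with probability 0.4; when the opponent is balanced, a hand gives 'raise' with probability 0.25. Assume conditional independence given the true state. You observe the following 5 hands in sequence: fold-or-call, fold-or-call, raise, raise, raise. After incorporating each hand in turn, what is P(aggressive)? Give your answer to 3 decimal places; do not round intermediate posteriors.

Each posterior becomes the prior for the next update.
After 'fold-or-call': P(aggressive) = 0.6·0.6000 / (0.6·0.6000 + 0.75·0.4000) ≈ 0.5455
After 'fold-or-call': P(aggressive) = 0.6·0.5455 / (0.6·0.5455 + 0.75·0.4545) ≈ 0.4898
After 'raise': P(aggressive) = 0.4·0.4898 / (0.4·0.4898 + 0.25·0.5102) ≈ 0.6057
After 'raise': P(aggressive) = 0.4·0.6057 / (0.4·0.6057 + 0.25·0.3943) ≈ 0.7108
After 'raise': P(aggressive) = 0.4·0.7108 / (0.4·0.7108 + 0.25·0.2892) ≈ 0.7972

0.797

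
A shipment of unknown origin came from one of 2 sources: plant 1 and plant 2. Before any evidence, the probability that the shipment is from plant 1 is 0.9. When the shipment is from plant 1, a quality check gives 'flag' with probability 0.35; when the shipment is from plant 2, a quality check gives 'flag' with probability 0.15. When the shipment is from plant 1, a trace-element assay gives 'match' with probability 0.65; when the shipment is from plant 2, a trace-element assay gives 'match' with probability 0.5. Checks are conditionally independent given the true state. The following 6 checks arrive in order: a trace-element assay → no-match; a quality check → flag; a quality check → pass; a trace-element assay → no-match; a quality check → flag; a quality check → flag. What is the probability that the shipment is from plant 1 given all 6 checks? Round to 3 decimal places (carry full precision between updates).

After a trace-element assay='no-match': P(plant 1) = 0.35·0.9000 / (0.35·0.9000 + 0.5·0.1000) ≈ 0.8630
After a quality check='flag': P(plant 1) = 0.35·0.8630 / (0.35·0.8630 + 0.15·0.1370) ≈ 0.9363
After a quality check='pass': P(plant 1) = 0.65·0.9363 / (0.65·0.9363 + 0.85·0.0637) ≈ 0.9183
After a trace-element assay='no-match': P(plant 1) = 0.35·0.9183 / (0.35·0.9183 + 0.5·0.0817) ≈ 0.8872
After a quality check='flag': P(plant 1) = 0.35·0.8872 / (0.35·0.8872 + 0.15·0.1128) ≈ 0.9483
After a quality check='flag': P(plant 1) = 0.35·0.9483 / (0.35·0.9483 + 0.15·0.0517) ≈ 0.9772

0.977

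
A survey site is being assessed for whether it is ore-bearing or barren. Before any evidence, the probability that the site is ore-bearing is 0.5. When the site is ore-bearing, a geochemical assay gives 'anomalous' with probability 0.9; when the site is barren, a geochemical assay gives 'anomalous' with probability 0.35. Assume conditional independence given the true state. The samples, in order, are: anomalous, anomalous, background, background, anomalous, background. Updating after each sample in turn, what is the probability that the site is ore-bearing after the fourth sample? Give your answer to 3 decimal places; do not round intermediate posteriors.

After 'anomalous': P(ore) = 0.9·0.5000 / (0.9·0.5000 + 0.35·0.5000) ≈ 0.7200
After 'anomalous': P(ore) = 0.9·0.7200 / (0.9·0.7200 + 0.35·0.2800) ≈ 0.8686
After 'background': P(ore) = 0.1·0.8686 / (0.1·0.8686 + 0.65·0.1314) ≈ 0.5043
After 'background': P(ore) = 0.1·0.5043 / (0.1·0.5043 + 0.65·0.4957) ≈ 0.1353

0.135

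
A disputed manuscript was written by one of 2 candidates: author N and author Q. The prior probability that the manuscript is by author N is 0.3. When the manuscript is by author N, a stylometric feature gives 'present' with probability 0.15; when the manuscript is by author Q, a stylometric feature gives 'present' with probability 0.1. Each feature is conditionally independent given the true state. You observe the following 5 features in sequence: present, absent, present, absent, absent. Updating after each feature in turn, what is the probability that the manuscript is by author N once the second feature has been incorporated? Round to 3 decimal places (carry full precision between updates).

0.378

After 'present': P(author N) = 0.15·0.3000 / (0.15·0.3000 + 0.1·0.7000) ≈ 0.3913
After 'absent': P(author N) = 0.85·0.3913 / (0.85·0.3913 + 0.9·0.6087) ≈ 0.3778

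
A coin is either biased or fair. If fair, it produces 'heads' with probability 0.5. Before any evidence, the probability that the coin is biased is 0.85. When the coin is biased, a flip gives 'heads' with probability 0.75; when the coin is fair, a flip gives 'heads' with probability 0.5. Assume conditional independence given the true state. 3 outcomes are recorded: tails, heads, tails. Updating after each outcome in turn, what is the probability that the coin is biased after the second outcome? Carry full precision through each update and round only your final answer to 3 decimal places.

Apply Bayes' rule sequentially, carrying P(biased) forward.
After 'tails': P(biased) = 0.25·0.8500 / (0.25·0.8500 + 0.5·0.1500) ≈ 0.7391
After 'heads': P(biased) = 0.75·0.7391 / (0.75·0.7391 + 0.5·0.2609) ≈ 0.8095

0.810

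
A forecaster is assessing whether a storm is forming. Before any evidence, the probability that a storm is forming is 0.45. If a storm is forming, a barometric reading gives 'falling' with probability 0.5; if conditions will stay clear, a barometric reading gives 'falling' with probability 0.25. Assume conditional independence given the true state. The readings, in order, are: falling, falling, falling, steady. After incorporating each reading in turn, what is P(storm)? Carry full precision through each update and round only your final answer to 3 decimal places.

0.814

After 'falling': P(storm) = 0.5·0.4500 / (0.5·0.4500 + 0.25·0.5500) ≈ 0.6207
After 'falling': P(storm) = 0.5·0.6207 / (0.5·0.6207 + 0.25·0.3793) ≈ 0.7660
After 'falling': P(storm) = 0.5·0.7660 / (0.5·0.7660 + 0.25·0.2340) ≈ 0.8675
After 'steady': P(storm) = 0.5·0.8675 / (0.5·0.8675 + 0.75·0.1325) ≈ 0.8136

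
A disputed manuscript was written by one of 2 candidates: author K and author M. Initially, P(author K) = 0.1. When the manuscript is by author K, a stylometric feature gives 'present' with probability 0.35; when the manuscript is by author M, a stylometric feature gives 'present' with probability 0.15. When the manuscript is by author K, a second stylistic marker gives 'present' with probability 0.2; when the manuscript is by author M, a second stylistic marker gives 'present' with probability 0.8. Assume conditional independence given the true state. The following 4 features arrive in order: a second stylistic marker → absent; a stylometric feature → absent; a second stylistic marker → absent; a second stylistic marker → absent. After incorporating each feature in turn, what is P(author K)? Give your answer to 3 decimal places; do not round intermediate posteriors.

After a second stylistic marker='absent': P(author K) = 0.8·0.1000 / (0.8·0.1000 + 0.2·0.9000) ≈ 0.3077
After a stylometric feature='absent': P(author K) = 0.65·0.3077 / (0.65·0.3077 + 0.85·0.6923) ≈ 0.2537
After a second stylistic marker='absent': P(author K) = 0.8·0.2537 / (0.8·0.2537 + 0.2·0.7463) ≈ 0.5762
After a second stylistic marker='absent': P(author K) = 0.8·0.5762 / (0.8·0.5762 + 0.2·0.4238) ≈ 0.8447

0.845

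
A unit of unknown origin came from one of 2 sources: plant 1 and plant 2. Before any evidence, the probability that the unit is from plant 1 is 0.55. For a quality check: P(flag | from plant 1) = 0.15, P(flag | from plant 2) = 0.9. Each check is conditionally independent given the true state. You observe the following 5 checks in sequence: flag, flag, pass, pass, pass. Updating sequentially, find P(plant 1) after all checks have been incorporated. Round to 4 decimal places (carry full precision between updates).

After 'flag': P(plant 1) = 0.15·0.5500 / (0.15·0.5500 + 0.9·0.4500) ≈ 0.1692
After 'flag': P(plant 1) = 0.15·0.1692 / (0.15·0.1692 + 0.9·0.8308) ≈ 0.0328
After 'pass': P(plant 1) = 0.85·0.0328 / (0.85·0.0328 + 0.1·0.9672) ≈ 0.2240
After 'pass': P(plant 1) = 0.85·0.2240 / (0.85·0.2240 + 0.1·0.7760) ≈ 0.7104
After 'pass': P(plant 1) = 0.85·0.7104 / (0.85·0.7104 + 0.1·0.2896) ≈ 0.9542

0.9542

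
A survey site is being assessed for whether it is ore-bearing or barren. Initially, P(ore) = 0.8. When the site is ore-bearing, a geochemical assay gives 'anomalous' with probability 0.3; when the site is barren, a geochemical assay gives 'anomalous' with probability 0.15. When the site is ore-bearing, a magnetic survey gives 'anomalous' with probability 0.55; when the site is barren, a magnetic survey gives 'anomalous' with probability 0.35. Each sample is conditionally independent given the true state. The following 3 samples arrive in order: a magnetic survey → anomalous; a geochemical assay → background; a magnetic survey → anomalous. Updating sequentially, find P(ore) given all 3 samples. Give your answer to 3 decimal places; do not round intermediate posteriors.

After a magnetic survey='anomalous': P(ore) = 0.55·0.8000 / (0.55·0.8000 + 0.35·0.2000) ≈ 0.8627
After a geochemical assay='background': P(ore) = 0.7·0.8627 / (0.7·0.8627 + 0.85·0.1373) ≈ 0.8381
After a magnetic survey='anomalous': P(ore) = 0.55·0.8381 / (0.55·0.8381 + 0.35·0.1619) ≈ 0.8905

0.891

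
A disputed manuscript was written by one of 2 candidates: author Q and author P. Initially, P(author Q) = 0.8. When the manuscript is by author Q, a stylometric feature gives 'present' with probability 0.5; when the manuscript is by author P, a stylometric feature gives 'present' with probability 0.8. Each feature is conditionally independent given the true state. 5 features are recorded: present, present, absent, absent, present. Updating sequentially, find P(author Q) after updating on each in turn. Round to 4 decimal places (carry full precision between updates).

0.8592

After 'present': P(author Q) = 0.5·0.8000 / (0.5·0.8000 + 0.8·0.2000) ≈ 0.7143
After 'present': P(author Q) = 0.5·0.7143 / (0.5·0.7143 + 0.8·0.2857) ≈ 0.6098
After 'absent': P(author Q) = 0.5·0.6098 / (0.5·0.6098 + 0.2·0.3902) ≈ 0.7962
After 'absent': P(author Q) = 0.5·0.7962 / (0.5·0.7962 + 0.2·0.2038) ≈ 0.9071
After 'present': P(author Q) = 0.5·0.9071 / (0.5·0.9071 + 0.8·0.0929) ≈ 0.8592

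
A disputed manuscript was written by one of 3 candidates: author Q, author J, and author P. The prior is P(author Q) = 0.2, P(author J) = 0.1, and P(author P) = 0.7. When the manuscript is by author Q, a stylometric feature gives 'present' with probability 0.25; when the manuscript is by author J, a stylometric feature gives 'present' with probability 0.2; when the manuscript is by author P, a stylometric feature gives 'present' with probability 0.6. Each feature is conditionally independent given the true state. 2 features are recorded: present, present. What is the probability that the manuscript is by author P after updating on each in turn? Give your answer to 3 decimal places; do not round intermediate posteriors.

0.939

Each posterior becomes the prior for the next update.
After 'present': normaliser = 0.25·0.2000 + 0.2·0.1000 + 0.6·0.7000; P(author Q) ≈ 0.1020, P(author J) ≈ 0.0408, P(author P) ≈ 0.8571
After 'present': normaliser = 0.25·0.1020 + 0.2·0.0408 + 0.6·0.8571; P(author Q) ≈ 0.0466, P(author J) ≈ 0.0149, P(author P) ≈ 0.9385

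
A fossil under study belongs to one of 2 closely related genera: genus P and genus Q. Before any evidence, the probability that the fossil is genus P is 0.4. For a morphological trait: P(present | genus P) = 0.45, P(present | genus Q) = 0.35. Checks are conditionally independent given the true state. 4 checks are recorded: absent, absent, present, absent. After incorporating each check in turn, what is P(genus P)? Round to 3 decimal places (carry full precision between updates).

0.342

After 'absent': P(genus P) = 0.55·0.4000 / (0.55·0.4000 + 0.65·0.6000) ≈ 0.3607
After 'absent': P(genus P) = 0.55·0.3607 / (0.55·0.3607 + 0.65·0.6393) ≈ 0.3231
After 'present': P(genus P) = 0.45·0.3231 / (0.45·0.3231 + 0.35·0.6769) ≈ 0.3803
After 'absent': P(genus P) = 0.55·0.3803 / (0.55·0.3803 + 0.65·0.6197) ≈ 0.3418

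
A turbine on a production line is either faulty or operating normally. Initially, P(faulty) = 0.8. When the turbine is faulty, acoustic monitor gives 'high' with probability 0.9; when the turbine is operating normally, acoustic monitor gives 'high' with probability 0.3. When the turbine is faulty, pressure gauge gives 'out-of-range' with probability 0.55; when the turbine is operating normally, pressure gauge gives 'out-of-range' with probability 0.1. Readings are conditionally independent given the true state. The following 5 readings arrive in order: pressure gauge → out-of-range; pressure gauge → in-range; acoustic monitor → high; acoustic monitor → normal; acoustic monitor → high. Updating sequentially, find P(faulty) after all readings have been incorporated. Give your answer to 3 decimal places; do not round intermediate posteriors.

0.934

Each posterior becomes the prior for the next update.
After pressure gauge='out-of-range': P(faulty) = 0.55·0.8000 / (0.55·0.8000 + 0.1·0.2000) ≈ 0.9565
After pressure gauge='in-range': P(faulty) = 0.45·0.9565 / (0.45·0.9565 + 0.9·0.0435) ≈ 0.9167
After acoustic monitor='high': P(faulty) = 0.9·0.9167 / (0.9·0.9167 + 0.3·0.0833) ≈ 0.9706
After acoustic monitor='normal': P(faulty) = 0.1·0.9706 / (0.1·0.9706 + 0.7·0.0294) ≈ 0.8250
After acoustic monitor='high': P(faulty) = 0.9·0.8250 / (0.9·0.8250 + 0.3·0.1750) ≈ 0.9340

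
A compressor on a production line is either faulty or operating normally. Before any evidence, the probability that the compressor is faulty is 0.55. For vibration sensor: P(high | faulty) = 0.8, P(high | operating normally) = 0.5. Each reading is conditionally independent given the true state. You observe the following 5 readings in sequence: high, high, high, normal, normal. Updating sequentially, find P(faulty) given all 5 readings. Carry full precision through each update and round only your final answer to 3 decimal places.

After 'high': P(faulty) = 0.8·0.5500 / (0.8·0.5500 + 0.5·0.4500) ≈ 0.6617
After 'high': P(faulty) = 0.8·0.6617 / (0.8·0.6617 + 0.5·0.3383) ≈ 0.7578
After 'high': P(faulty) = 0.8·0.7578 / (0.8·0.7578 + 0.5·0.2422) ≈ 0.8335
After 'normal': P(faulty) = 0.2·0.8335 / (0.2·0.8335 + 0.5·0.1665) ≈ 0.6669
After 'normal': P(faulty) = 0.2·0.6669 / (0.2·0.6669 + 0.5·0.3331) ≈ 0.4448

0.445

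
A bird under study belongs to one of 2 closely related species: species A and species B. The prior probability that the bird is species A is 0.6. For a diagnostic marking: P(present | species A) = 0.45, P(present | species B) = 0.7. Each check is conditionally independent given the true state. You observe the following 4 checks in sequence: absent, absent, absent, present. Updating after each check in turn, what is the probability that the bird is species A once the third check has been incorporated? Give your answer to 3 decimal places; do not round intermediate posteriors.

Each posterior becomes the prior for the next update.
After 'absent': P(species A) = 0.55·0.6000 / (0.55·0.6000 + 0.3·0.4000) ≈ 0.7333
After 'absent': P(species A) = 0.55·0.7333 / (0.55·0.7333 + 0.3·0.2667) ≈ 0.8345
After 'absent': P(species A) = 0.55·0.8345 / (0.55·0.8345 + 0.3·0.1655) ≈ 0.9024

0.902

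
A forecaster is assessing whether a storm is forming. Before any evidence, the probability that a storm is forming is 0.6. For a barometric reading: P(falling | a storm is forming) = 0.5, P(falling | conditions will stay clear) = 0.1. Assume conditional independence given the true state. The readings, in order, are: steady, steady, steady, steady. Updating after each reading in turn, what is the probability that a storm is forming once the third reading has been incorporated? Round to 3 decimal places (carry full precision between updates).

0.205

Each posterior becomes the prior for the next update.
After 'steady': P(storm) = 0.5·0.6000 / (0.5·0.6000 + 0.9·0.4000) ≈ 0.4545
After 'steady': P(storm) = 0.5·0.4545 / (0.5·0.4545 + 0.9·0.5455) ≈ 0.3165
After 'steady': P(storm) = 0.5·0.3165 / (0.5·0.3165 + 0.9·0.6835) ≈ 0.2046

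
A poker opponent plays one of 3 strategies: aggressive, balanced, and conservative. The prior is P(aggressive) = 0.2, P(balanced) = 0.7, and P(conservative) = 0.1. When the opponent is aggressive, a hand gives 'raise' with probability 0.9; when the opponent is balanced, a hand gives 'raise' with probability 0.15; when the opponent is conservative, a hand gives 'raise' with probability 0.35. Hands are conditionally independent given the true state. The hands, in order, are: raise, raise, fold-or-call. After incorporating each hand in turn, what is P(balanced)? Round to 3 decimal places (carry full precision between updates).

0.357

After 'raise': normaliser = 0.9·0.2000 + 0.15·0.7000 + 0.35·0.1000; P(aggressive) ≈ 0.5625, P(balanced) ≈ 0.3281, P(conservative) ≈ 0.1094
After 'raise': normaliser = 0.9·0.5625 + 0.15·0.3281 + 0.35·0.1094; P(aggressive) ≈ 0.8526, P(balanced) ≈ 0.0829, P(conservative) ≈ 0.0645
After 'fold-or-call': normaliser = 0.1·0.8526 + 0.85·0.0829 + 0.65·0.0645; P(aggressive) ≈ 0.4314, P(balanced) ≈ 0.3565, P(conservative) ≈ 0.2121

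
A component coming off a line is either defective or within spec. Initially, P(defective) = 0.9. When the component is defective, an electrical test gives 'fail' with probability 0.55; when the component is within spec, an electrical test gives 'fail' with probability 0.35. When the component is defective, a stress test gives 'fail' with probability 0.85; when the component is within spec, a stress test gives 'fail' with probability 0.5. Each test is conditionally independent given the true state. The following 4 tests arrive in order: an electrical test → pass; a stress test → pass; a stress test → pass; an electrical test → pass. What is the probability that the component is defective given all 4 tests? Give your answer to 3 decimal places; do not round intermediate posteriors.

After an electrical test='pass': P(defective) = 0.45·0.9000 / (0.45·0.9000 + 0.65·0.1000) ≈ 0.8617
After a stress test='pass': P(defective) = 0.15·0.8617 / (0.15·0.8617 + 0.5·0.1383) ≈ 0.6515
After a stress test='pass': P(defective) = 0.15·0.6515 / (0.15·0.6515 + 0.5·0.3485) ≈ 0.3593
After an electrical test='pass': P(defective) = 0.45·0.3593 / (0.45·0.3593 + 0.65·0.6407) ≈ 0.2797

0.280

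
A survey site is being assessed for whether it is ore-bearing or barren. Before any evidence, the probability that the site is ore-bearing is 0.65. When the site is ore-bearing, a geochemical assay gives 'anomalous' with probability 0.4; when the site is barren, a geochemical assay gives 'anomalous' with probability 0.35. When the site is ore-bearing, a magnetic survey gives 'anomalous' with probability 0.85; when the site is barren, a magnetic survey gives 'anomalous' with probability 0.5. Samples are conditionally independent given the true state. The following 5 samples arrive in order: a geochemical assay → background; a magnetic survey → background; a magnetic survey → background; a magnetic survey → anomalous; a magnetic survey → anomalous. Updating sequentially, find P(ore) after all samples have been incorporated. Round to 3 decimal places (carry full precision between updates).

0.308

After a geochemical assay='background': P(ore) = 0.6·0.6500 / (0.6·0.6500 + 0.65·0.3500) ≈ 0.6316
After a magnetic survey='background': P(ore) = 0.15·0.6316 / (0.15·0.6316 + 0.5·0.3684) ≈ 0.3396
After a magnetic survey='background': P(ore) = 0.15·0.3396 / (0.15·0.3396 + 0.5·0.6604) ≈ 0.1337
After a magnetic survey='anomalous': P(ore) = 0.85·0.1337 / (0.85·0.1337 + 0.5·0.8663) ≈ 0.2078
After a magnetic survey='anomalous': P(ore) = 0.85·0.2078 / (0.85·0.2078 + 0.5·0.7922) ≈ 0.3084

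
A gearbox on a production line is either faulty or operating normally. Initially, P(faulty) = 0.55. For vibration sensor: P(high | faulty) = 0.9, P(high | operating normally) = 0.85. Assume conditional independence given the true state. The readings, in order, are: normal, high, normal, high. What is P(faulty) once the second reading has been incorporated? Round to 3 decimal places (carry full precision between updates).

After 'normal': P(faulty) = 0.1·0.5500 / (0.1·0.5500 + 0.15·0.4500) ≈ 0.4490
After 'high': P(faulty) = 0.9·0.4490 / (0.9·0.4490 + 0.85·0.5510) ≈ 0.4632

0.463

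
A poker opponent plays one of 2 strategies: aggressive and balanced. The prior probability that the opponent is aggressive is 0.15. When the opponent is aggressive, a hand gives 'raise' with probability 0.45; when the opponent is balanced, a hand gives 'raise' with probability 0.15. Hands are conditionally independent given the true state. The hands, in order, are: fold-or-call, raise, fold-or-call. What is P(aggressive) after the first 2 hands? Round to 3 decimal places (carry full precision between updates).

Each posterior becomes the prior for the next update.
After 'fold-or-call': P(aggressive) = 0.55·0.1500 / (0.55·0.1500 + 0.85·0.8500) ≈ 0.1025
After 'raise': P(aggressive) = 0.45·0.1025 / (0.45·0.1025 + 0.15·0.8975) ≈ 0.2552

0.255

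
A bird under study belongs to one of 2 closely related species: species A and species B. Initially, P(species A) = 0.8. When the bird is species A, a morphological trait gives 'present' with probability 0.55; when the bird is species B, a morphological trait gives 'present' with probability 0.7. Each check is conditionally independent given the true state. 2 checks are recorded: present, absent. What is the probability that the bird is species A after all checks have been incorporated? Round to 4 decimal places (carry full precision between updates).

0.8250

Each posterior becomes the prior for the next update.
After 'present': P(species A) = 0.55·0.8000 / (0.55·0.8000 + 0.7·0.2000) ≈ 0.7586
After 'absent': P(species A) = 0.45·0.7586 / (0.45·0.7586 + 0.3·0.2414) ≈ 0.8250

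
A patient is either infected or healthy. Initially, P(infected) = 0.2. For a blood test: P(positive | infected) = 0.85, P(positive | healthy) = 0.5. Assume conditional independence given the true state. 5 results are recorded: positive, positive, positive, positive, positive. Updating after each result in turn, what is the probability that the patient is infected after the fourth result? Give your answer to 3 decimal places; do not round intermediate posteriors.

Apply Bayes' rule sequentially, carrying P(infected) forward.
After 'positive': P(infected) = 0.85·0.2000 / (0.85·0.2000 + 0.5·0.8000) ≈ 0.2982
After 'positive': P(infected) = 0.85·0.2982 / (0.85·0.2982 + 0.5·0.7018) ≈ 0.4194
After 'positive': P(infected) = 0.85·0.4194 / (0.85·0.4194 + 0.5·0.5806) ≈ 0.5512
After 'positive': P(infected) = 0.85·0.5512 / (0.85·0.5512 + 0.5·0.4488) ≈ 0.6762

0.676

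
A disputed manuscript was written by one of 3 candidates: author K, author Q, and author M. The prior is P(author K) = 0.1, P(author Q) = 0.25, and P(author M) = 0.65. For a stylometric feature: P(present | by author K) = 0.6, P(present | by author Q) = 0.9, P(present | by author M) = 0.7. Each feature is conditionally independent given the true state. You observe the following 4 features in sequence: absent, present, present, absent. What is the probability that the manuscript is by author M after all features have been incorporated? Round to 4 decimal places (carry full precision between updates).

0.7864

Apply Bayes' rule sequentially, carrying P(author M) forward.
After 'absent': normaliser = 0.4·0.1000 + 0.1·0.2500 + 0.3·0.6500; P(author K) ≈ 0.1538, P(author Q) ≈ 0.0962, P(author M) ≈ 0.7500
After 'present': normaliser = 0.6·0.1538 + 0.9·0.0962 + 0.7·0.7500; P(author K) ≈ 0.1311, P(author Q) ≈ 0.1230, P(author M) ≈ 0.7459
After 'present': normaliser = 0.6·0.1311 + 0.9·0.1230 + 0.7·0.7459; P(author K) ≈ 0.1106, P(author Q) ≈ 0.1555, P(author M) ≈ 0.7339
After 'absent': normaliser = 0.4·0.1106 + 0.1·0.1555 + 0.3·0.7339; P(author K) ≈ 0.1580, P(author Q) ≈ 0.0556, P(author M) ≈ 0.7864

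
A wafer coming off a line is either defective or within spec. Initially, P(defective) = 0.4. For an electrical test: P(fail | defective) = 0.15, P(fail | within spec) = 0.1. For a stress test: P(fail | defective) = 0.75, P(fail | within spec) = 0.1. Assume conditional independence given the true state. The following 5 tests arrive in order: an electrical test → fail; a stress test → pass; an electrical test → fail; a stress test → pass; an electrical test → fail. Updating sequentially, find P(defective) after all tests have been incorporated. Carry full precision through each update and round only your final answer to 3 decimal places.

0.148

Apply Bayes' rule sequentially, carrying P(defective) forward.
After an electrical test='fail': P(defective) = 0.15·0.4000 / (0.15·0.4000 + 0.1·0.6000) ≈ 0.5000
After a stress test='pass': P(defective) = 0.25·0.5000 / (0.25·0.5000 + 0.9·0.5000) ≈ 0.2174
After an electrical test='fail': P(defective) = 0.15·0.2174 / (0.15·0.2174 + 0.1·0.7826) ≈ 0.2941
After a stress test='pass': P(defective) = 0.25·0.2941 / (0.25·0.2941 + 0.9·0.7059) ≈ 0.1037
After an electrical test='fail': P(defective) = 0.15·0.1037 / (0.15·0.1037 + 0.1·0.8963) ≈ 0.1479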